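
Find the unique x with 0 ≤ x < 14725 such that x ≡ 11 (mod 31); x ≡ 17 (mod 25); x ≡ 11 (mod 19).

2367

The moduli are pairwise coprime; N = 31·25·19 = 14725.
N/31 = 475; 475 ≡ 10 (mod 31); 10·28 ≡ 1, so inverse 28.
N/25 = 589; 589 ≡ 14 (mod 25); 14·9 ≡ 1, so inverse 9.
N/19 = 775; 775 ≡ 15 (mod 19); 15·14 ≡ 1, so inverse 14.
x ≡ 11·475·28 + 17·589·9 + 11·775·14 = 355767.
355767 mod 14725 = 2367.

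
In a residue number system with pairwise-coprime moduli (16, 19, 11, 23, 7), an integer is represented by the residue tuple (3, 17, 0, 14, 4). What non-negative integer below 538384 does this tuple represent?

243331

From x ≡ 3 (mod 16) write x = 3 + 16t. Substituting into x ≡ 17 (mod 19) gives 16t ≡ 14 (mod 19), and since 16⁻¹ ≡ 6 (mod 19), t ≡ 8. Hence x ≡ 3 + 16·8 = 131 (mod 304).
From x ≡ 131 (mod 304) write x = 131 + 304t. Substituting into x ≡ 0 (mod 11) gives 304t ≡ 1 (mod 11), and since 7⁻¹ ≡ 8 (mod 11), t ≡ 8. Hence x ≡ 131 + 304·8 = 2563 (mod 3344).
From x ≡ 2563 (mod 3344) write x = 2563 + 3344t. Substituting into x ≡ 14 (mod 23) gives 3344t ≡ 4 (mod 23), and since 9⁻¹ ≡ 18 (mod 23), t ≡ 3. Hence x ≡ 2563 + 3344·3 = 12595 (mod 76912).
From x ≡ 12595 (mod 76912) write x = 12595 + 76912t. Substituting into x ≡ 4 (mod 7) gives 76912t ≡ 2 (mod 7), and since 3⁻¹ ≡ 5 (mod 7), t ≡ 3. Hence x ≡ 12595 + 76912·3 = 243331 (mod 538384).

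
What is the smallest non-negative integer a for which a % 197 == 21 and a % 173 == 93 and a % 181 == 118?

Combine the congruences pairwise.
From a ≡ 21 (mod 197) write a = 21 + 197t. Substituting into a ≡ 93 (mod 173) gives 197t ≡ 72 (mod 173), and since 24⁻¹ ≡ 137 (mod 173), t ≡ 3. Hence a ≡ 21 + 197·3 = 612 (mod 34081).
From a ≡ 612 (mod 34081) write a = 612 + 34081t. Substituting into a ≡ 118 (mod 181) gives 34081t ≡ 49 (mod 181), and since 53⁻¹ ≡ 41 (mod 181), t ≡ 18. Hence a ≡ 612 + 34081·18 = 614070 (mod 6168661).

614070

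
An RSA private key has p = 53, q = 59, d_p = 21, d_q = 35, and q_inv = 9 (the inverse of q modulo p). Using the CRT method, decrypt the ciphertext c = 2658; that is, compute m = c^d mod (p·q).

670

m₁ = c^(d_p) mod p: c ≡ 8 (mod 53), and 8^21 mod 53 = 34.
m₂ = c^(d_q) mod q: c ≡ 3 (mod 59), and 3^35 mod 59 = 21.
h = q_inv·(m₁ − m₂) mod p = 9·(34 − 21) mod 53 = 11.
m = m₂ + h·q = 21 + 11·59 = 670.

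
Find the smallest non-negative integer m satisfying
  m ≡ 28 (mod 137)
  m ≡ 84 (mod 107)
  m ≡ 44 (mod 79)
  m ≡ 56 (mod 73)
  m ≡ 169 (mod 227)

The moduli are pairwise coprime; N = 137·107·79·73·227 = 19190228831.
N/137 = 140074663; 140074663 ≡ 109 (mod 137); 109·44 ≡ 1, so inverse 44.
N/107 = 179347933; 179347933 ≡ 97 (mod 107); 97·32 ≡ 1, so inverse 32.
N/79 = 242914289; 242914289 ≡ 33 (mod 79); 33·12 ≡ 1, so inverse 12.
N/73 = 262879847; 262879847 ≡ 58 (mod 73); 58·34 ≡ 1, so inverse 34.
N/227 = 84538453; 84538453 ≡ 21 (mod 227); 21·173 ≡ 1, so inverse 173.
m ≡ 28·140074663·44 + 84·179347933·32 + 44·242914289·12 + 56·262879847·34 + 169·84538453·173 = 3755091952361.
3755091952361 mod 19190228831 = 12997330316.

12997330316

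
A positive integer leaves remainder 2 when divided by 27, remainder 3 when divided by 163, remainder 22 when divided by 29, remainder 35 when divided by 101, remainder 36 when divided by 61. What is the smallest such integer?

536182472

From x ≡ 2 (mod 27) write x = 2 + 27t. Substituting into x ≡ 3 (mod 163) gives 27t ≡ 1 (mod 163), and since 27⁻¹ ≡ 157 (mod 163), t ≡ 157. Hence x ≡ 2 + 27·157 = 4241 (mod 4401).
From x ≡ 4241 (mod 4401) write x = 4241 + 4401t. Substituting into x ≡ 22 (mod 29) gives 4401t ≡ 15 (mod 29), and since 22⁻¹ ≡ 4 (mod 29), t ≡ 2. Hence x ≡ 4241 + 4401·2 = 13043 (mod 127629).
From x ≡ 13043 (mod 127629) write x = 13043 + 127629t. Substituting into x ≡ 35 (mod 101) gives 127629t ≡ 21 (mod 101), and since 66⁻¹ ≡ 75 (mod 101), t ≡ 60. Hence x ≡ 13043 + 127629·60 = 7670783 (mod 12890529).
From x ≡ 7670783 (mod 12890529) write x = 7670783 + 12890529t. Substituting into x ≡ 36 (mod 61) gives 12890529t ≡ 3 (mod 61), and since 9⁻¹ ≡ 34 (mod 61), t ≡ 41. Hence x ≡ 7670783 + 12890529·41 = 536182472 (mod 786322269).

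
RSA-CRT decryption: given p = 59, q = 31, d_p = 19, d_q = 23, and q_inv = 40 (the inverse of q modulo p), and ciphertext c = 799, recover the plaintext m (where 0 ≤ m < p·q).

393

m₁ = c^(d_p) mod p: c ≡ 32 (mod 59), and 32^19 mod 59 = 39.
m₂ = c^(d_q) mod q: c ≡ 24 (mod 31), and 24^23 mod 31 = 21.
h = q_inv·(m₁ − m₂) mod p = 40·(39 − 21) mod 59 = 12.
m = m₂ + h·q = 21 + 12·31 = 393.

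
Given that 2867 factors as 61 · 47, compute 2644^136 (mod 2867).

Mod 61: 2644 ≡ 21; by Fermat, exponent reduces to 136 mod 60 = 16; 21^16 ≡ 13 (mod 61).
Mod 47: 2644 ≡ 12; by Fermat, exponent reduces to 136 mod 46 = 44; 12^44 ≡ 16 (mod 47).
Combine by CRT: x ≡ 13 (mod 61), x ≡ 16 (mod 47) ⇒ x ≡ 1050 (mod 2867).

1050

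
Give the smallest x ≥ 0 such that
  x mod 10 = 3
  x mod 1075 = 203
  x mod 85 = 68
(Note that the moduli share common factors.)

32453

Combine the congruences pairwise.
gcd(10, 1075) = 5 and 5 | (203 − 3), so the pair is consistent; merging gives x ≡ 203 (mod 2150), where 2150 = lcm(10, 1075).
gcd(2150, 85) = 5 and 5 | (68 − 203), so the pair is consistent; merging gives x ≡ 32453 (mod 36550), where 36550 = lcm(2150, 85).
The solution is unique modulo lcm(10, 1075, 85) = 36550.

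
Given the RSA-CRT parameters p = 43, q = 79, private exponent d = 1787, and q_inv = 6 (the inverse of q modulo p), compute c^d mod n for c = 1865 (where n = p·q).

d_p = d mod (p−1) = 1787 mod 42 = 23; d_q = d mod (q−1) = 71.
m₁ = c^(d_p) mod p: c ≡ 16 (mod 43), and 16^23 mod 43 = 41.
m₂ = c^(d_q) mod q: c ≡ 48 (mod 79), and 48^71 mod 79 = 35.
h = q_inv·(m₁ − m₂) mod p = 6·(41 − 35) mod 43 = 36.
m = m₂ + h·q = 35 + 36·79 = 2879.

2879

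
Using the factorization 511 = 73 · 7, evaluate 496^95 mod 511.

Mod 73: 496 ≡ 58; by Fermat, exponent reduces to 95 mod 72 = 23; 58^23 ≡ 53 (mod 73).
Mod 7: 496 ≡ 6; by Fermat, exponent reduces to 95 mod 6 = 5; 6^5 ≡ 6 (mod 7).
Combine by CRT: x ≡ 53 (mod 73), x ≡ 6 (mod 7) ⇒ x ≡ 272 (mod 511).

272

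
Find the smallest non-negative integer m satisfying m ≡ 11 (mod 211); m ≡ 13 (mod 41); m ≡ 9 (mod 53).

From m ≡ 11 (mod 211) write m = 11 + 211t. Substituting into m ≡ 13 (mod 41) gives 211t ≡ 2 (mod 41), and since 6⁻¹ ≡ 7 (mod 41), t ≡ 14. Hence m ≡ 11 + 211·14 = 2965 (mod 8651).
From m ≡ 2965 (mod 8651) write m = 2965 + 8651t. Substituting into m ≡ 9 (mod 53) gives 8651t ≡ 12 (mod 53), and since 12⁻¹ ≡ 31 (mod 53), t ≡ 1. Hence m ≡ 2965 + 8651·1 = 11616 (mod 458503).

11616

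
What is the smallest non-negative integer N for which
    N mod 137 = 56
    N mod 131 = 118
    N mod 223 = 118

1694472

The moduli are pairwise coprime; M = 137·131·223 = 4002181.
M/137 = 29213; 29213 ≡ 32 (mod 137); 32·30 ≡ 1, so inverse 30.
M/131 = 30551; 30551 ≡ 28 (mod 131); 28·117 ≡ 1, so inverse 117.
M/223 = 17947; 17947 ≡ 107 (mod 223); 107·198 ≡ 1, so inverse 198.
N ≡ 56·29213·30 + 118·30551·117 + 118·17947·198 = 890178654.
890178654 mod 4002181 = 1694472.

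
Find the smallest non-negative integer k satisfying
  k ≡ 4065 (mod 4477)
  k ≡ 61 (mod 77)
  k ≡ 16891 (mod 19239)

Combine the congruences pairwise.
gcd(4477, 77) = 11 and 11 | (61 − 4065), so the pair is consistent; merging gives k ≡ 4065 (mod 31339), where 31339 = lcm(4477, 77).
gcd(31339, 19239) = 121 and 121 | (16891 − 4065), so the pair is consistent; merging gives k ≡ 3325999 (mod 4982901), where 4982901 = lcm(31339, 19239).
The solution is unique modulo lcm(4477, 77, 19239) = 4982901.

3325999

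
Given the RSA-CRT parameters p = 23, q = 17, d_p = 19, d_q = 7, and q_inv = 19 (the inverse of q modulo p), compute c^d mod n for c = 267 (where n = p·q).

m₁ = c^(d_p) mod p: c ≡ 14 (mod 23), and 14^19 mod 23 = 10.
m₂ = c^(d_q) mod q: c ≡ 12 (mod 17), and 12^7 mod 17 = 7.
h = q_inv·(m₁ − m₂) mod p = 19·(10 − 7) mod 23 = 11.
m = m₂ + h·q = 7 + 11·17 = 194.

194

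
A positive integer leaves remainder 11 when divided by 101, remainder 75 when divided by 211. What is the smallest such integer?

Combine the congruences pairwise.
From k ≡ 11 (mod 101) write k = 11 + 101t. Substituting into k ≡ 75 (mod 211) gives 101t ≡ 64 (mod 211), and since 101⁻¹ ≡ 117 (mod 211), t ≡ 103. Hence k ≡ 11 + 101·103 = 10414 (mod 21311).

10414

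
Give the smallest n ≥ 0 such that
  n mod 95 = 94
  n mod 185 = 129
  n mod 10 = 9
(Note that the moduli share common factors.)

4939

Combine the congruences pairwise.
gcd(95, 185) = 5 and 5 | (129 − 94), so the pair is consistent; merging gives n ≡ 1424 (mod 3515), where 3515 = lcm(95, 185).
gcd(3515, 10) = 5 and 5 | (9 − 1424), so the pair is consistent; merging gives n ≡ 4939 (mod 7030), where 7030 = lcm(3515, 10).
The solution is unique modulo lcm(95, 185, 10) = 7030.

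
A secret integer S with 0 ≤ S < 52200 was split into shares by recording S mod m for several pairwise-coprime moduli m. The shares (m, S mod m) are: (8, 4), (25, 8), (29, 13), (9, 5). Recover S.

The moduli are pairwise coprime; N = 8·25·29·9 = 52200.
N/8 = 6525; 6525 ≡ 5 (mod 8); 5·5 ≡ 1, so inverse 5.
N/25 = 2088; 2088 ≡ 13 (mod 25); 13·2 ≡ 1, so inverse 2.
N/29 = 1800; 1800 ≡ 2 (mod 29); 2·15 ≡ 1, so inverse 15.
N/9 = 5800; 5800 ≡ 4 (mod 9); 4·7 ≡ 1, so inverse 7.
S ≡ 4·6525·5 + 8·2088·2 + 13·1800·15 + 5·5800·7 = 717908.
717908 mod 52200 = 39308.

39308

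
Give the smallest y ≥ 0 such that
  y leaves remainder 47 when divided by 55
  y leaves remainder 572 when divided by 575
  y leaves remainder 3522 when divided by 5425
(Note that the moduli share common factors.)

gcd(55, 575) = 5 and 5 | (572 − 47), so the pair is consistent; merging gives y ≡ 1147 (mod 6325), where 6325 = lcm(55, 575).
gcd(6325, 5425) = 25 and 25 | (3522 − 1147), so the pair is consistent; merging gives y ≡ 513472 (mod 1372525), where 1372525 = lcm(6325, 5425).
The solution is unique modulo lcm(55, 575, 5425) = 1372525.

513472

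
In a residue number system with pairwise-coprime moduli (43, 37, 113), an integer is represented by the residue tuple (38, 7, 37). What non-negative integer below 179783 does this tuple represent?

From x ≡ 38 (mod 43) write x = 38 + 43t. Substituting into x ≡ 7 (mod 37) gives 43t ≡ 6 (mod 37), and since 6⁻¹ ≡ 31 (mod 37), t ≡ 1. Hence x ≡ 38 + 43·1 = 81 (mod 1591).
From x ≡ 81 (mod 1591) write x = 81 + 1591t. Substituting into x ≡ 37 (mod 113) gives 1591t ≡ 69 (mod 113), and since 9⁻¹ ≡ 88 (mod 113), t ≡ 83. Hence x ≡ 81 + 1591·83 = 132134 (mod 179783).

132134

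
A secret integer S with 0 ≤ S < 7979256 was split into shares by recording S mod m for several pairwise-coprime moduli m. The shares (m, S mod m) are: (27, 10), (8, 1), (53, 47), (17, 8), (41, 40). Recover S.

The moduli are pairwise coprime; N = 27·8·53·17·41 = 7979256.
N/27 = 295528; 295528 ≡ 13 (mod 27); 13·25 ≡ 1, so inverse 25.
N/8 = 997407; 997407 ≡ 7 (mod 8); 7·7 ≡ 1, so inverse 7.
N/53 = 150552; 150552 ≡ 32 (mod 53); 32·5 ≡ 1, so inverse 5.
N/17 = 469368; 469368 ≡ 15 (mod 17); 15·8 ≡ 1, so inverse 8.
N/41 = 194616; 194616 ≡ 30 (mod 41); 30·26 ≡ 1, so inverse 26.
S ≡ 10·295528·25 + 1·997407·7 + 47·150552·5 + 8·469368·8 + 40·194616·26 = 348683761.
348683761 mod 7979256 = 5575753.

5575753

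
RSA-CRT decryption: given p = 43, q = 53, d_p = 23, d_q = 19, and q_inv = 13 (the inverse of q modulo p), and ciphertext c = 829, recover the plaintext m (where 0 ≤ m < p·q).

1963

m₁ = c^(d_p) mod p: c ≡ 12 (mod 43), and 12^23 mod 43 = 28.
m₂ = c^(d_q) mod q: c ≡ 34 (mod 53), and 34^19 mod 53 = 2.
h = q_inv·(m₁ − m₂) mod p = 13·(28 − 2) mod 43 = 37.
m = m₂ + h·q = 2 + 37·53 = 1963.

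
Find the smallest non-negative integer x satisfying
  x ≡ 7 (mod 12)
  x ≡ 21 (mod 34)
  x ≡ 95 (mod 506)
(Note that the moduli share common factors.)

5155

gcd(12, 34) = 2 and 2 | (21 − 7), so the pair is consistent; merging gives x ≡ 55 (mod 204), where 204 = lcm(12, 34).
gcd(204, 506) = 2 and 2 | (95 − 55), so the pair is consistent; merging gives x ≡ 5155 (mod 51612), where 51612 = lcm(204, 506).
The solution is unique modulo lcm(12, 34, 506) = 51612.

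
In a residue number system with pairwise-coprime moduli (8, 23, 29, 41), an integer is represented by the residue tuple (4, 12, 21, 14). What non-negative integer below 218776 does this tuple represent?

36996

The moduli are pairwise coprime; N = 8·23·29·41 = 218776.
N/8 = 27347; 27347 ≡ 3 (mod 8); 3·3 ≡ 1, so inverse 3.
N/23 = 9512; 9512 ≡ 13 (mod 23); 13·16 ≡ 1, so inverse 16.
N/29 = 7544; 7544 ≡ 4 (mod 29); 4·22 ≡ 1, so inverse 22.
N/41 = 5336; 5336 ≡ 6 (mod 41); 6·7 ≡ 1, so inverse 7.
x ≡ 4·27347·3 + 12·9512·16 + 21·7544·22 + 14·5336·7 = 6162724.
6162724 mod 218776 = 36996.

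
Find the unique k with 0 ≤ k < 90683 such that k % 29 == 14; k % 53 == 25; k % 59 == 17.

51170

The moduli are pairwise coprime; N = 29·53·59 = 90683.
N/29 = 3127; 3127 ≡ 24 (mod 29); 24·23 ≡ 1, so inverse 23.
N/53 = 1711; 1711 ≡ 15 (mod 53); 15·46 ≡ 1, so inverse 46.
N/59 = 1537; 1537 ≡ 3 (mod 59); 3·20 ≡ 1, so inverse 20.
k ≡ 14·3127·23 + 25·1711·46 + 17·1537·20 = 3497124.
3497124 mod 90683 = 51170.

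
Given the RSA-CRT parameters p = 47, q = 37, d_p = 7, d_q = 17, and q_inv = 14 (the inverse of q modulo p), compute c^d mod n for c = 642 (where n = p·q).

720

m₁ = c^(d_p) mod p: c ≡ 31 (mod 47), and 31^7 mod 47 = 15.
m₂ = c^(d_q) mod q: c ≡ 13 (mod 37), and 13^17 mod 37 = 17.
h = q_inv·(m₁ − m₂) mod p = 14·(15 − 17) mod 47 = 19.
m = m₂ + h·q = 17 + 19·37 = 720.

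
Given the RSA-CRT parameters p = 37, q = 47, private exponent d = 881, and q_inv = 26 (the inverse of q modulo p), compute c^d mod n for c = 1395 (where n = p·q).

d_p = d mod (p−1) = 881 mod 36 = 17; d_q = d mod (q−1) = 7.
m₁ = c^(d_p) mod p: c ≡ 26 (mod 37), and 26^17 mod 37 = 10.
m₂ = c^(d_q) mod q: c ≡ 32 (mod 47), and 32^7 mod 47 = 7.
h = q_inv·(m₁ − m₂) mod p = 26·(10 − 7) mod 37 = 4.
m = m₂ + h·q = 7 + 4·47 = 195.

195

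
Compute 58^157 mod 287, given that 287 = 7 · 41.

240

Mod 7: 58 ≡ 2; by Fermat, exponent reduces to 157 mod 6 = 1; 2^1 ≡ 2 (mod 7).
Mod 41: 58 ≡ 17; by Fermat, exponent reduces to 157 mod 40 = 37; 17^37 ≡ 35 (mod 41).
Combine by CRT: x ≡ 2 (mod 7), x ≡ 35 (mod 41) ⇒ x ≡ 240 (mod 287).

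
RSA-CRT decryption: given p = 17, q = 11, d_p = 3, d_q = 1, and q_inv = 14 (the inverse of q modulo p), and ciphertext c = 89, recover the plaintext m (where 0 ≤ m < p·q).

166

m₁ = c^(d_p) mod p: c ≡ 4 (mod 17), and 4^3 mod 17 = 13.
m₂ = c^(d_q) mod q: c ≡ 1 (mod 11), and 1^1 mod 11 = 1.
h = q_inv·(m₁ − m₂) mod p = 14·(13 − 1) mod 17 = 15.
m = m₂ + h·q = 1 + 15·11 = 166.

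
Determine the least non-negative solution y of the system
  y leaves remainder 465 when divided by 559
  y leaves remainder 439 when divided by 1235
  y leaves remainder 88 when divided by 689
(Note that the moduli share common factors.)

Combine the congruences pairwise.
gcd(559, 1235) = 13 and 13 | (439 − 465), so the pair is consistent; merging gives y ≡ 6614 (mod 53105), where 53105 = lcm(559, 1235).
gcd(53105, 689) = 13 and 13 | (88 − 6614), so the pair is consistent; merging gives y ≡ 378349 (mod 2814565), where 2814565 = lcm(53105, 689).
The solution is unique modulo lcm(559, 1235, 689) = 2814565.

378349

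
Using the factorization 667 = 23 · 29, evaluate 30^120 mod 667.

Mod 23: 30 ≡ 7; by Fermat, exponent reduces to 120 mod 22 = 10; 7^10 ≡ 13 (mod 23).
Mod 29: 30 ≡ 1; by Fermat, exponent reduces to 120 mod 28 = 8; 1^8 ≡ 1 (mod 29).
Combine by CRT: x ≡ 13 (mod 23), x ≡ 1 (mod 29) ⇒ x ≡ 59 (mod 667).

59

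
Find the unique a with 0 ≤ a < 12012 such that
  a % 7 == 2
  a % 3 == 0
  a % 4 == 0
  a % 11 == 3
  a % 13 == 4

8220

The moduli are pairwise coprime; N = 7·3·4·11·13 = 12012.
N/7 = 1716; 1716 ≡ 1 (mod 7), inverse 1.
N/3 = 4004; 4004 ≡ 2 (mod 3); 2·2 ≡ 1, so inverse 2.
N/4 = 3003; 3003 ≡ 3 (mod 4); 3·3 ≡ 1, so inverse 3.
N/11 = 1092; 1092 ≡ 3 (mod 11); 3·4 ≡ 1, so inverse 4.
N/13 = 924; 924 ≡ 1 (mod 13), inverse 1.
a ≡ 2·1716·1 + 0·4004·2 + 0·3003·3 + 3·1092·4 + 4·924·1 = 20232.
20232 mod 12012 = 8220.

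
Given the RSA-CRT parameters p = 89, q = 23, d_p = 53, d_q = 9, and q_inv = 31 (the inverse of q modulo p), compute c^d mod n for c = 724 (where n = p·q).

433

m₁ = c^(d_p) mod p: c ≡ 12 (mod 89), and 12^53 mod 89 = 77.
m₂ = c^(d_q) mod q: c ≡ 11 (mod 23), and 11^9 mod 23 = 19.
h = q_inv·(m₁ − m₂) mod p = 31·(77 − 19) mod 89 = 18.
m = m₂ + h·q = 19 + 18·23 = 433.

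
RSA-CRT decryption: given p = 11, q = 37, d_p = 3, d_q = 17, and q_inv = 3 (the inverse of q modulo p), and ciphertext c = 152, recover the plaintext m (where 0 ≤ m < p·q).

m₁ = c^(d_p) mod p: c ≡ 9 (mod 11), and 9^3 mod 11 = 3.
m₂ = c^(d_q) mod q: c ≡ 4 (mod 37), and 4^17 mod 37 = 28.
h = q_inv·(m₁ − m₂) mod p = 3·(3 − 28) mod 11 = 2.
m = m₂ + h·q = 28 + 2·37 = 102.

102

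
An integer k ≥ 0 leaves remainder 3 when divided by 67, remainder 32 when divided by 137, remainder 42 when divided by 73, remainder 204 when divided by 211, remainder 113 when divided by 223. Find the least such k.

The moduli are pairwise coprime; N = 67·137·73·211·223 = 31528662551.
N/67 = 470577053; 470577053 ≡ 7 (mod 67); 7·48 ≡ 1, so inverse 48.
N/137 = 230136223; 230136223 ≡ 61 (mod 137); 61·9 ≡ 1, so inverse 9.
N/73 = 431899487; 431899487 ≡ 24 (mod 73); 24·70 ≡ 1, so inverse 70.
N/211 = 149424941; 149424941 ≡ 16 (mod 211); 16·66 ≡ 1, so inverse 66.
N/223 = 141384137; 141384137 ≡ 130 (mod 223); 130·211 ≡ 1, so inverse 211.
k ≡ 3·470577053·48 + 32·230136223·9 + 42·431899487·70 + 204·149424941·66 + 113·141384137·211 = 6786706203751.
6786706203751 mod 31528662551 = 8043755286.

8043755286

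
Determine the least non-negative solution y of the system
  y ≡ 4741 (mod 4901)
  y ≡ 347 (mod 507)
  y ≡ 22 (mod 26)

29246

gcd(4901, 507) = 169 and 169 | (347 − 4741), so the pair is consistent; merging gives y ≡ 14543 (mod 14703), where 14703 = lcm(4901, 507).
gcd(14703, 26) = 13 and 13 | (22 − 14543), so the pair is consistent; merging gives y ≡ 29246 (mod 29406), where 29406 = lcm(14703, 26).
The solution is unique modulo lcm(4901, 507, 26) = 29406.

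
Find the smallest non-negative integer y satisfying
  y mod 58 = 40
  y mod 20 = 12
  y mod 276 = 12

23472

gcd(58, 20) = 2 and 2 | (12 − 40), so the pair is consistent; merging gives y ≡ 272 (mod 580), where 580 = lcm(58, 20).
gcd(580, 276) = 4 and 4 | (12 − 272), so the pair is consistent; merging gives y ≡ 23472 (mod 40020), where 40020 = lcm(580, 276).
The solution is unique modulo lcm(58, 20, 276) = 40020.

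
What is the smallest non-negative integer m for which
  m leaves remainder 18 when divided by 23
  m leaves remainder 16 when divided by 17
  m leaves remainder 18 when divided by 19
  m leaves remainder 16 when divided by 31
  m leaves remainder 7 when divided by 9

1878244

Combine the congruences pairwise.
From m ≡ 18 (mod 23) write m = 18 + 23t. Substituting into m ≡ 16 (mod 17) gives 23t ≡ 15 (mod 17), and since 6⁻¹ ≡ 3 (mod 17), t ≡ 11. Hence m ≡ 18 + 23·11 = 271 (mod 391).
From m ≡ 271 (mod 391) write m = 271 + 391t. Substituting into m ≡ 18 (mod 19) gives 391t ≡ 13 (mod 19), and since 11⁻¹ ≡ 7 (mod 19), t ≡ 15. Hence m ≡ 271 + 391·15 = 6136 (mod 7429).
From m ≡ 6136 (mod 7429) write m = 6136 + 7429t. Substituting into m ≡ 16 (mod 31) gives 7429t ≡ 18 (mod 31), and since 20⁻¹ ≡ 14 (mod 31), t ≡ 4. Hence m ≡ 6136 + 7429·4 = 35852 (mod 230299).
From m ≡ 35852 (mod 230299) write m = 35852 + 230299t. Substituting into m ≡ 7 (mod 9) gives 230299t ≡ 2 (mod 9), and since 7⁻¹ ≡ 4 (mod 9), t ≡ 8. Hence m ≡ 35852 + 230299·8 = 1878244 (mod 2072691).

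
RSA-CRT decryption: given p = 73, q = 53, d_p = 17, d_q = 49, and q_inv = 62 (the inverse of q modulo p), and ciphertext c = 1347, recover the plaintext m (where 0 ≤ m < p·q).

m₁ = c^(d_p) mod p: c ≡ 33 (mod 73), and 33^17 mod 73 = 34.
m₂ = c^(d_q) mod q: c ≡ 22 (mod 53), and 22^49 mod 53 = 21.
h = q_inv·(m₁ − m₂) mod p = 62·(34 − 21) mod 73 = 3.
m = m₂ + h·q = 21 + 3·53 = 180.

180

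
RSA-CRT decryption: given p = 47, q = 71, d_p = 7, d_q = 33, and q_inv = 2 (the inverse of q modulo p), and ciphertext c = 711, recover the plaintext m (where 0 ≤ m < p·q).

427

m₁ = c^(d_p) mod p: c ≡ 6 (mod 47), and 6^7 mod 47 = 4.
m₂ = c^(d_q) mod q: c ≡ 1 (mod 71), and 1^33 mod 71 = 1.
h = q_inv·(m₁ − m₂) mod p = 2·(4 − 1) mod 47 = 6.
m = m₂ + h·q = 1 + 6·71 = 427.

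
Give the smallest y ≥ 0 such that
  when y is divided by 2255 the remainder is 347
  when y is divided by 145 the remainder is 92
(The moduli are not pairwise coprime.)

Combine the congruences pairwise.
gcd(2255, 145) = 5 and 5 | (92 − 347), so the pair is consistent; merging gives y ≡ 54467 (mod 65395), where 65395 = lcm(2255, 145).
The solution is unique modulo lcm(2255, 145) = 65395.

54467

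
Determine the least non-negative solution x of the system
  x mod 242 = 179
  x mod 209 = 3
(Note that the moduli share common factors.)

gcd(242, 209) = 11 and 11 | (3 − 179), so the pair is consistent; merging gives x ≡ 421 (mod 4598), where 4598 = lcm(242, 209).
The solution is unique modulo lcm(242, 209) = 4598.

421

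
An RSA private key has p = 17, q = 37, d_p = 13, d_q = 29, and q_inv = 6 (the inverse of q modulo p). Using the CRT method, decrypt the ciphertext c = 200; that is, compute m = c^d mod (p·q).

166

m₁ = c^(d_p) mod p: c ≡ 13 (mod 17), and 13^13 mod 17 = 13.
m₂ = c^(d_q) mod q: c ≡ 15 (mod 37), and 15^29 mod 37 = 18.
h = q_inv·(m₁ − m₂) mod p = 6·(13 − 18) mod 17 = 4.
m = m₂ + h·q = 18 + 4·37 = 166.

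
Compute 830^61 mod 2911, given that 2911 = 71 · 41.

1855

Mod 71: 830 ≡ 49; 49^61 ≡ 9 (mod 71).
Mod 41: 830 ≡ 10; by Fermat, exponent reduces to 61 mod 40 = 21; 10^21 ≡ 10 (mod 41).
Combine by CRT: x ≡ 9 (mod 71), x ≡ 10 (mod 41) ⇒ x ≡ 1855 (mod 2911).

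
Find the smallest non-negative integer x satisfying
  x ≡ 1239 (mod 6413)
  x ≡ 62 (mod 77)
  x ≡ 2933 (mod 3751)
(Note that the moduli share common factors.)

gcd(6413, 77) = 11 and 11 | (62 − 1239), so the pair is consistent; merging gives x ≡ 39717 (mod 44891), where 44891 = lcm(6413, 77).
gcd(44891, 3751) = 121 and 121 | (2933 − 39717), so the pair is consistent; merging gives x ≡ 1161992 (mod 1391621), where 1391621 = lcm(44891, 3751).
The solution is unique modulo lcm(6413, 77, 3751) = 1391621.

1161992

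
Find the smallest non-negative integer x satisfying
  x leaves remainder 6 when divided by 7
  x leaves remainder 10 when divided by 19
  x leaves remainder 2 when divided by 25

1777

The moduli are pairwise coprime; N = 7·19·25 = 3325.
N/7 = 475; 475 ≡ 6 (mod 7); 6·6 ≡ 1, so inverse 6.
N/19 = 175; 175 ≡ 4 (mod 19); 4·5 ≡ 1, so inverse 5.
N/25 = 133; 133 ≡ 8 (mod 25); 8·22 ≡ 1, so inverse 22.
x ≡ 6·475·6 + 10·175·5 + 2·133·22 = 31702.
31702 mod 3325 = 1777.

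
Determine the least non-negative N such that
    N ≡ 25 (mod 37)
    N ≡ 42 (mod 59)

Combine the congruences pairwise.
From N ≡ 25 (mod 37) write N = 25 + 37t. Substituting into N ≡ 42 (mod 59) gives 37t ≡ 17 (mod 59), and since 37⁻¹ ≡ 8 (mod 59), t ≡ 18. Hence N ≡ 25 + 37·18 = 691 (mod 2183).

691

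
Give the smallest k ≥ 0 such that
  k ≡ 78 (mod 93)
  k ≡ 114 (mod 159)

gcd(93, 159) = 3 and 3 | (114 − 78), so the pair is consistent; merging gives k ≡ 3612 (mod 4929), where 4929 = lcm(93, 159).
The solution is unique modulo lcm(93, 159) = 4929.

3612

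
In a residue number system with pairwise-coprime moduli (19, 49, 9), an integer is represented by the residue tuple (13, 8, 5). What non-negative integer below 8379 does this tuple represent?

8240

The moduli are pairwise coprime; N = 19·49·9 = 8379.
N/19 = 441; 441 ≡ 4 (mod 19); 4·5 ≡ 1, so inverse 5.
N/49 = 171; 171 ≡ 24 (mod 49); 24·47 ≡ 1, so inverse 47.
N/9 = 931; 931 ≡ 4 (mod 9); 4·7 ≡ 1, so inverse 7.
x ≡ 13·441·5 + 8·171·47 + 5·931·7 = 125546.
125546 mod 8379 = 8240.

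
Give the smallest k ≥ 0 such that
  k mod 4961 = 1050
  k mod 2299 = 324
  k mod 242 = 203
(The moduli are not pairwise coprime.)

Combine the congruences pairwise.
gcd(4961, 2299) = 121 and 121 | (324 − 1050), so the pair is consistent; merging gives k ≡ 85387 (mod 94259), where 94259 = lcm(4961, 2299).
gcd(94259, 242) = 121 and 121 | (203 − 85387), so the pair is consistent; merging gives k ≡ 85387 (mod 188518), where 188518 = lcm(94259, 242).
The solution is unique modulo lcm(4961, 2299, 242) = 188518.

85387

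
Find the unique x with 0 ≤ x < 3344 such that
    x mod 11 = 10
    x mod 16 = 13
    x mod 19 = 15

813

From x ≡ 10 (mod 11) write x = 10 + 11t. Substituting into x ≡ 13 (mod 16) gives 11t ≡ 3 (mod 16), and since 11⁻¹ ≡ 3 (mod 16), t ≡ 9. Hence x ≡ 10 + 11·9 = 109 (mod 176).
From x ≡ 109 (mod 176) write x = 109 + 176t. Substituting into x ≡ 15 (mod 19) gives 176t ≡ 1 (mod 19), and since 5⁻¹ ≡ 4 (mod 19), t ≡ 4. Hence x ≡ 109 + 176·4 = 813 (mod 3344).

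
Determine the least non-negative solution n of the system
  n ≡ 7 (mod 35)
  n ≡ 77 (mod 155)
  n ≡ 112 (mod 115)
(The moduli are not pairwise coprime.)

3332

gcd(35, 155) = 5 and 5 | (77 − 7), so the pair is consistent; merging gives n ≡ 77 (mod 1085), where 1085 = lcm(35, 155).
gcd(1085, 115) = 5 and 5 | (112 − 77), so the pair is consistent; merging gives n ≡ 3332 (mod 24955), where 24955 = lcm(1085, 115).
The solution is unique modulo lcm(35, 155, 115) = 24955.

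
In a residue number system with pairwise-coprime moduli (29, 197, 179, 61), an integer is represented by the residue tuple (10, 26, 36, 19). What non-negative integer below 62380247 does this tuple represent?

6014436

From x ≡ 10 (mod 29) write x = 10 + 29t. Substituting into x ≡ 26 (mod 197) gives 29t ≡ 16 (mod 197), and since 29⁻¹ ≡ 34 (mod 197), t ≡ 150. Hence x ≡ 10 + 29·150 = 4360 (mod 5713).
From x ≡ 4360 (mod 5713) write x = 4360 + 5713t. Substituting into x ≡ 36 (mod 179) gives 5713t ≡ 151 (mod 179), and since 164⁻¹ ≡ 167 (mod 179), t ≡ 157. Hence x ≡ 4360 + 5713·157 = 901301 (mod 1022627).
From x ≡ 901301 (mod 1022627) write x = 901301 + 1022627t. Substituting into x ≡ 19 (mod 61) gives 1022627t ≡ 54 (mod 61), and since 23⁻¹ ≡ 8 (mod 61), t ≡ 5. Hence x ≡ 901301 + 1022627·5 = 6014436 (mod 62380247).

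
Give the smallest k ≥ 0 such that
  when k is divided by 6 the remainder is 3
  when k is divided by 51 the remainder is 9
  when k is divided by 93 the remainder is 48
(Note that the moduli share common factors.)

2559

gcd(6, 51) = 3 and 3 | (9 − 3), so the pair is consistent; merging gives k ≡ 9 (mod 102), where 102 = lcm(6, 51).
gcd(102, 93) = 3 and 3 | (48 − 9), so the pair is consistent; merging gives k ≡ 2559 (mod 3162), where 3162 = lcm(102, 93).
The solution is unique modulo lcm(6, 51, 93) = 3162.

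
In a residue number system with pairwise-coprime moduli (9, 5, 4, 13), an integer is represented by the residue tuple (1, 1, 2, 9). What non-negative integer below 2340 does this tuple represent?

2206

The moduli are pairwise coprime; N = 9·5·4·13 = 2340.
N/9 = 260; 260 ≡ 8 (mod 9); 8·8 ≡ 1, so inverse 8.
N/5 = 468; 468 ≡ 3 (mod 5); 3·2 ≡ 1, so inverse 2.
N/4 = 585; 585 ≡ 1 (mod 4), inverse 1.
N/13 = 180; 180 ≡ 11 (mod 13); 11·6 ≡ 1, so inverse 6.
x ≡ 1·260·8 + 1·468·2 + 2·585·1 + 9·180·6 = 13906.
13906 mod 2340 = 2206.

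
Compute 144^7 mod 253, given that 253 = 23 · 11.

Mod 23: 144 ≡ 6; 6^7 ≡ 3 (mod 23).
Mod 11: 144 ≡ 1; 1^7 ≡ 1 (mod 11).
Combine by CRT: x ≡ 3 (mod 23), x ≡ 1 (mod 11) ⇒ x ≡ 210 (mod 253).

210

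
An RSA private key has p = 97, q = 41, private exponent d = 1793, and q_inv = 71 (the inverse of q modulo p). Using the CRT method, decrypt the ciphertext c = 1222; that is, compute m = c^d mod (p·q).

963

d_p = d mod (p−1) = 1793 mod 96 = 65; d_q = d mod (q−1) = 33.
m₁ = c^(d_p) mod p: c ≡ 58 (mod 97), and 58^65 mod 97 = 90.
m₂ = c^(d_q) mod q: c ≡ 33 (mod 41), and 33^33 mod 41 = 20.
h = q_inv·(m₁ − m₂) mod p = 71·(90 − 20) mod 97 = 23.
m = m₂ + h·q = 20 + 23·41 = 963.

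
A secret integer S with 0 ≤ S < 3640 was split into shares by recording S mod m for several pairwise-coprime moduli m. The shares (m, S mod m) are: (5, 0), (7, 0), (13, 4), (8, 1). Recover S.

The moduli are pairwise coprime; N = 5·7·13·8 = 3640.
N/5 = 728; 728 ≡ 3 (mod 5); 3·2 ≡ 1, so inverse 2.
N/7 = 520; 520 ≡ 2 (mod 7); 2·4 ≡ 1, so inverse 4.
N/13 = 280; 280 ≡ 7 (mod 13); 7·2 ≡ 1, so inverse 2.
N/8 = 455; 455 ≡ 7 (mod 8); 7·7 ≡ 1, so inverse 7.
S ≡ 0·728·2 + 0·520·4 + 4·280·2 + 1·455·7 = 5425.
5425 mod 3640 = 1785.

1785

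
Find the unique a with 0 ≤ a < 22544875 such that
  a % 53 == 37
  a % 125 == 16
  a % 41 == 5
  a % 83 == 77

Combine the congruences pairwise.
From a ≡ 37 (mod 53) write a = 37 + 53t. Substituting into a ≡ 16 (mod 125) gives 53t ≡ 104 (mod 125), and since 53⁻¹ ≡ 92 (mod 125), t ≡ 68. Hence a ≡ 37 + 53·68 = 3641 (mod 6625).
From a ≡ 3641 (mod 6625) write a = 3641 + 6625t. Substituting into a ≡ 5 (mod 41) gives 6625t ≡ 13 (mod 41), and since 24⁻¹ ≡ 12 (mod 41), t ≡ 33. Hence a ≡ 3641 + 6625·33 = 222266 (mod 271625).
From a ≡ 222266 (mod 271625) write a = 222266 + 271625t. Substituting into a ≡ 77 (mod 83) gives 271625t ≡ 2 (mod 83), and since 49⁻¹ ≡ 61 (mod 83), t ≡ 39. Hence a ≡ 222266 + 271625·39 = 10815641 (mod 22544875).

10815641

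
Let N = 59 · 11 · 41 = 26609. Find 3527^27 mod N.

14064

Mod 59: 3527 ≡ 46; 46^27 ≡ 22 (mod 59).
Mod 11: 3527 ≡ 7; by Fermat, exponent reduces to 27 mod 10 = 7; 7^7 ≡ 6 (mod 11).
Mod 41: 3527 ≡ 1; 1^27 ≡ 1 (mod 41).
Combine by CRT: x ≡ 22 (mod 59), x ≡ 6 (mod 11), x ≡ 1 (mod 41) ⇒ x ≡ 14064 (mod 26609).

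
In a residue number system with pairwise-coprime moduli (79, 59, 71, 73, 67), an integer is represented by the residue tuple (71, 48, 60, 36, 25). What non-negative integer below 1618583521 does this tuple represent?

463475138

Combine the congruences pairwise.
From x ≡ 71 (mod 79) write x = 71 + 79t. Substituting into x ≡ 48 (mod 59) gives 79t ≡ 36 (mod 59), and since 20⁻¹ ≡ 3 (mod 59), t ≡ 49. Hence x ≡ 71 + 79·49 = 3942 (mod 4661).
From x ≡ 3942 (mod 4661) write x = 3942 + 4661t. Substituting into x ≡ 60 (mod 71) gives 4661t ≡ 23 (mod 71), and since 46⁻¹ ≡ 17 (mod 71), t ≡ 36. Hence x ≡ 3942 + 4661·36 = 171738 (mod 330931).
From x ≡ 171738 (mod 330931) write x = 171738 + 330931t. Substituting into x ≡ 36 (mod 73) gives 330931t ≡ 67 (mod 73), and since 22⁻¹ ≡ 10 (mod 73), t ≡ 13. Hence x ≡ 171738 + 330931·13 = 4473841 (mod 24157963).
From x ≡ 4473841 (mod 24157963) write x = 4473841 + 24157963t. Substituting into x ≡ 25 (mod 67) gives 24157963t ≡ 42 (mod 67), and since 41⁻¹ ≡ 18 (mod 67), t ≡ 19. Hence x ≡ 4473841 + 24157963·19 = 463475138 (mod 1618583521).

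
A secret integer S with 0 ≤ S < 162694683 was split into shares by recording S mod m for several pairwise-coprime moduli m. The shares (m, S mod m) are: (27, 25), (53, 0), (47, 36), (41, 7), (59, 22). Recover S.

102607099

From S ≡ 25 (mod 27) write S = 25 + 27t. Substituting into S ≡ 0 (mod 53) gives 27t ≡ 28 (mod 53), and since 27⁻¹ ≡ 2 (mod 53), t ≡ 3. Hence S ≡ 25 + 27·3 = 106 (mod 1431).
From S ≡ 106 (mod 1431) write S = 106 + 1431t. Substituting into S ≡ 36 (mod 47) gives 1431t ≡ 24 (mod 47), and since 21⁻¹ ≡ 9 (mod 47), t ≡ 28. Hence S ≡ 106 + 1431·28 = 40174 (mod 67257).
From S ≡ 40174 (mod 67257) write S = 40174 + 67257t. Substituting into S ≡ 7 (mod 41) gives 67257t ≡ 13 (mod 41), and since 17⁻¹ ≡ 29 (mod 41), t ≡ 8. Hence S ≡ 40174 + 67257·8 = 578230 (mod 2757537).
From S ≡ 578230 (mod 2757537) write S = 578230 + 2757537t. Substituting into S ≡ 22 (mod 59) gives 2757537t ≡ 51 (mod 59), and since 54⁻¹ ≡ 47 (mod 59), t ≡ 37. Hence S ≡ 578230 + 2757537·37 = 102607099 (mod 162694683).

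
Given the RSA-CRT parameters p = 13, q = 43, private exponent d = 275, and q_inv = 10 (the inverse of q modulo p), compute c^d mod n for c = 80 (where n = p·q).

7

d_p = d mod (p−1) = 275 mod 12 = 11; d_q = d mod (q−1) = 23.
m₁ = c^(d_p) mod p: c ≡ 2 (mod 13), and 2^11 mod 13 = 7.
m₂ = c^(d_q) mod q: c ≡ 37 (mod 43), and 37^23 mod 43 = 7.
h = q_inv·(m₁ − m₂) mod p = 10·(7 − 7) mod 13 = 0.
m = m₂ + h·q = 7 + 0·43 = 7.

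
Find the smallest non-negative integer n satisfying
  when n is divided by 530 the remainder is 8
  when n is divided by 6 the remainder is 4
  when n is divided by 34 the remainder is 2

gcd(530, 6) = 2 and 2 | (4 − 8), so the pair is consistent; merging gives n ≡ 538 (mod 1590), where 1590 = lcm(530, 6).
gcd(1590, 34) = 2 and 2 | (2 − 538), so the pair is consistent; merging gives n ≡ 25978 (mod 27030), where 27030 = lcm(1590, 34).
The solution is unique modulo lcm(530, 6, 34) = 27030.

25978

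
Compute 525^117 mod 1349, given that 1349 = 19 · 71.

265

Mod 19: 525 ≡ 12; by Fermat, exponent reduces to 117 mod 18 = 9; 12^9 ≡ 18 (mod 19).
Mod 71: 525 ≡ 28; by Fermat, exponent reduces to 117 mod 70 = 47; 28^47 ≡ 52 (mod 71).
Combine by CRT: x ≡ 18 (mod 19), x ≡ 52 (mod 71) ⇒ x ≡ 265 (mod 1349).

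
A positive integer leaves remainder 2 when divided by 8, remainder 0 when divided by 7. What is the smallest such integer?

Combine the congruences pairwise.
From k ≡ 2 (mod 8) write k = 2 + 8t. Substituting into k ≡ 0 (mod 7) gives 8t ≡ 5 (mod 7), and since 1⁻¹ ≡ 1 (mod 7), t ≡ 5. Hence k ≡ 2 + 8·5 = 42 (mod 56).

42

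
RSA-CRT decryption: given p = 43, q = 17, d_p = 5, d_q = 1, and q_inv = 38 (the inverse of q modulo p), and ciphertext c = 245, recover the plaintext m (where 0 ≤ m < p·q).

313

m₁ = c^(d_p) mod p: c ≡ 30 (mod 43), and 30^5 mod 43 = 12.
m₂ = c^(d_q) mod q: c ≡ 7 (mod 17), and 7^1 mod 17 = 7.
h = q_inv·(m₁ − m₂) mod p = 38·(12 − 7) mod 43 = 18.
m = m₂ + h·q = 7 + 18·17 = 313.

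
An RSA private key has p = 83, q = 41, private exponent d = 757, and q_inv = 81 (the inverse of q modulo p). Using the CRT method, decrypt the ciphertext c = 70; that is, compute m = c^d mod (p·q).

d_p = d mod (p−1) = 757 mod 82 = 19; d_q = d mod (q−1) = 37.
m₁ = c^(d_p) mod p: c ≡ 70 (mod 83), and 70^19 mod 83 = 10.
m₂ = c^(d_q) mod q: c ≡ 29 (mod 41), and 29^37 mod 41 = 34.
h = q_inv·(m₁ − m₂) mod p = 81·(10 − 34) mod 83 = 48.
m = m₂ + h·q = 34 + 48·41 = 2002.

2002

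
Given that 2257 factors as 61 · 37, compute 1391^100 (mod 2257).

Mod 61: 1391 ≡ 49; by Fermat, exponent reduces to 100 mod 60 = 40; 49^40 ≡ 47 (mod 61).
Mod 37: 1391 ≡ 22; by Fermat, exponent reduces to 100 mod 36 = 28; 22^28 ≡ 16 (mod 37).
Combine by CRT: x ≡ 47 (mod 61), x ≡ 16 (mod 37) ⇒ x ≡ 1755 (mod 2257).

1755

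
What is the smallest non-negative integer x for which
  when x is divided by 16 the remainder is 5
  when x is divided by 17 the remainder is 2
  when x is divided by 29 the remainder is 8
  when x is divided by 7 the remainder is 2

Combine the congruences pairwise.
From x ≡ 5 (mod 16) write x = 5 + 16t. Substituting into x ≡ 2 (mod 17) gives 16t ≡ 14 (mod 17), and since 16⁻¹ ≡ 16 (mod 17), t ≡ 3. Hence x ≡ 5 + 16·3 = 53 (mod 272).
From x ≡ 53 (mod 272) write x = 53 + 272t. Substituting into x ≡ 8 (mod 29) gives 272t ≡ 13 (mod 29), and since 11⁻¹ ≡ 8 (mod 29), t ≡ 17. Hence x ≡ 53 + 272·17 = 4677 (mod 7888).
From x ≡ 4677 (mod 7888) write x = 4677 + 7888t. Substituting into x ≡ 2 (mod 7) gives 7888t ≡ 1 (mod 7), and since 6⁻¹ ≡ 6 (mod 7), t ≡ 6. Hence x ≡ 4677 + 7888·6 = 52005 (mod 55216).

52005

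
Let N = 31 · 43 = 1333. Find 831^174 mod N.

838

Mod 31: 831 ≡ 25; by Fermat, exponent reduces to 174 mod 30 = 24; 25^24 ≡ 1 (mod 31).
Mod 43: 831 ≡ 14; by Fermat, exponent reduces to 174 mod 42 = 6; 14^6 ≡ 21 (mod 43).
Combine by CRT: x ≡ 1 (mod 31), x ≡ 21 (mod 43) ⇒ x ≡ 838 (mod 1333).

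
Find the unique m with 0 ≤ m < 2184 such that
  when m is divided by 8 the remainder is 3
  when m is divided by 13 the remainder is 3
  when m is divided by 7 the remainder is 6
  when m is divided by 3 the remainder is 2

419

Combine the congruences pairwise.
From m ≡ 3 (mod 8) write m = 3 + 8t. Substituting into m ≡ 3 (mod 13) gives 8t ≡ 0 (mod 13), and since 8⁻¹ ≡ 5 (mod 13), t ≡ 0. Hence m ≡ 3 + 8·0 = 3 (mod 104).
From m ≡ 3 (mod 104) write m = 3 + 104t. Substituting into m ≡ 6 (mod 7) gives 104t ≡ 3 (mod 7), and since 6⁻¹ ≡ 6 (mod 7), t ≡ 4. Hence m ≡ 3 + 104·4 = 419 (mod 728).
From m ≡ 419 (mod 728) write m = 419 + 728t. Substituting into m ≡ 2 (mod 3) gives 728t ≡ 0 (mod 3), and since 2⁻¹ ≡ 2 (mod 3), t ≡ 0. Hence m ≡ 419 + 728·0 = 419 (mod 2184).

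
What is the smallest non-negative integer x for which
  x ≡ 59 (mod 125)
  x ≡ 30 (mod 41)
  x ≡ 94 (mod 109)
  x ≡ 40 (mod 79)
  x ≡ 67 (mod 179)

The moduli are pairwise coprime; N = 125·41·109·79·179 = 7899516125.
N/125 = 63196129; 63196129 ≡ 4 (mod 125); 4·94 ≡ 1, so inverse 94.
N/41 = 192671125; 192671125 ≡ 30 (mod 41); 30·26 ≡ 1, so inverse 26.
N/109 = 72472625; 72472625 ≡ 51 (mod 109); 51·62 ≡ 1, so inverse 62.
N/79 = 99993875; 99993875 ≡ 20 (mod 79); 20·4 ≡ 1, so inverse 4.
N/179 = 44131375; 44131375 ≡ 178 (mod 179); 178·178 ≡ 1, so inverse 178.
x ≡ 59·63196129·94 + 30·192671125·26 + 94·72472625·62 + 40·99993875·4 + 67·44131375·178 = 1465449465684.
1465449465684 mod 7899516125 = 4038982559.

4038982559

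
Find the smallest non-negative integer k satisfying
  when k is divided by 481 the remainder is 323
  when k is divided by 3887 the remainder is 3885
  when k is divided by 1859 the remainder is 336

991183

Combine the congruences pairwise.
gcd(481, 3887) = 13 and 13 | (3885 − 323), so the pair is consistent; merging gives k ≡ 128269 (mod 143819), where 143819 = lcm(481, 3887).
gcd(143819, 1859) = 169 and 169 | (336 − 128269), so the pair is consistent; merging gives k ≡ 991183 (mod 1582009), where 1582009 = lcm(143819, 1859).
The solution is unique modulo lcm(481, 3887, 1859) = 1582009.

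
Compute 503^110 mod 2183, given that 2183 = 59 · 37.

225

Mod 59: 503 ≡ 31; by Fermat, exponent reduces to 110 mod 58 = 52; 31^52 ≡ 48 (mod 59).
Mod 37: 503 ≡ 22; by Fermat, exponent reduces to 110 mod 36 = 2; 22^2 ≡ 3 (mod 37).
Combine by CRT: x ≡ 48 (mod 59), x ≡ 3 (mod 37) ⇒ x ≡ 225 (mod 2183).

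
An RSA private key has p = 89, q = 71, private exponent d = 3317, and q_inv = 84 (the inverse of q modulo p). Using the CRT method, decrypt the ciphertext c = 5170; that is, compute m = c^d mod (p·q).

3065

d_p = d mod (p−1) = 3317 mod 88 = 61; d_q = d mod (q−1) = 27.
m₁ = c^(d_p) mod p: c ≡ 8 (mod 89), and 8^61 mod 89 = 39.
m₂ = c^(d_q) mod q: c ≡ 58 (mod 71), and 58^27 mod 71 = 12.
h = q_inv·(m₁ − m₂) mod p = 84·(39 − 12) mod 89 = 43.
m = m₂ + h·q = 12 + 43·71 = 3065.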